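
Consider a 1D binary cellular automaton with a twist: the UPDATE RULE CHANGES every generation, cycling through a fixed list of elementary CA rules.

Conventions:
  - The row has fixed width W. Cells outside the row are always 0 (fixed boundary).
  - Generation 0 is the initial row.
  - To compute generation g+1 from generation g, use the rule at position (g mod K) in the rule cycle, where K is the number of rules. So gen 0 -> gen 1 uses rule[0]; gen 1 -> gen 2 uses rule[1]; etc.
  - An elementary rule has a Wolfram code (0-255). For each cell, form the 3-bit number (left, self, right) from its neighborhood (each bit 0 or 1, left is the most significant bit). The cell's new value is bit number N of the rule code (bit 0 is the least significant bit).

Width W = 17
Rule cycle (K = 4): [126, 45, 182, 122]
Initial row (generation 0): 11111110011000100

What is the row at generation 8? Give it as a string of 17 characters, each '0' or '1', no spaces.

Gen 0: 11111110011000100
Gen 1 (rule 126): 10000011111101110
Gen 2 (rule 45): 10111010000011000
Gen 3 (rule 182): 11010111000100100
Gen 4 (rule 122): 11101101101011010
Gen 5 (rule 126): 10111111111111111
Gen 6 (rule 45): 11100000000000000
Gen 7 (rule 182): 01010000000000000
Gen 8 (rule 122): 10101000000000000

Answer: 10101000000000000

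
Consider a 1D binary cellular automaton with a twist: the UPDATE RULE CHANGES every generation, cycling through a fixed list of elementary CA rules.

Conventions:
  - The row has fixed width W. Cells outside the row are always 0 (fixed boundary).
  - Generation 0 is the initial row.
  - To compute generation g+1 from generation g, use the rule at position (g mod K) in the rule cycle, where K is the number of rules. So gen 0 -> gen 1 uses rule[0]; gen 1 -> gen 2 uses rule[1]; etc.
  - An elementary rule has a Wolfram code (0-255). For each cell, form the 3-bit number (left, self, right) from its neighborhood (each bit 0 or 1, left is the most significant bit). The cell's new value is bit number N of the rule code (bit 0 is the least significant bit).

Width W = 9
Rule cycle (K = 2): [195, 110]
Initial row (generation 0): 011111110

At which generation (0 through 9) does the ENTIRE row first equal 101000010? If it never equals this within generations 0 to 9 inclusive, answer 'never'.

Answer: never

Derivation:
Gen 0: 011111110
Gen 1 (rule 195): 101111110
Gen 2 (rule 110): 111000010
Gen 3 (rule 195): 011011100
Gen 4 (rule 110): 111110100
Gen 5 (rule 195): 011110001
Gen 6 (rule 110): 110010011
Gen 7 (rule 195): 010100101
Gen 8 (rule 110): 111101111
Gen 9 (rule 195): 011100111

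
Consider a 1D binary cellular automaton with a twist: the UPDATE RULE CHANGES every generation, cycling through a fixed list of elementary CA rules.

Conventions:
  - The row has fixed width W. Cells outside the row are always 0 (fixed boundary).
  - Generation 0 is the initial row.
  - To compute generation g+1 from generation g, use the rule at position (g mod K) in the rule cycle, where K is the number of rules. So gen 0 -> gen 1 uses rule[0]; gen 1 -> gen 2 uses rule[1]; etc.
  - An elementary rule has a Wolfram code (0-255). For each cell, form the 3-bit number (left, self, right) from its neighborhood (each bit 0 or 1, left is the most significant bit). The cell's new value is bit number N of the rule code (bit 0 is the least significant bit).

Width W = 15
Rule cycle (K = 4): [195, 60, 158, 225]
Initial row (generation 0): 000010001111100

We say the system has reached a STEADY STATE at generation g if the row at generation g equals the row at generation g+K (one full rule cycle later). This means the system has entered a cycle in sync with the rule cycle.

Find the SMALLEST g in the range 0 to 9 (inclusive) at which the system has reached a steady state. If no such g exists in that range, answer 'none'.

Answer: none

Derivation:
Gen 0: 000010001111100
Gen 1 (rule 195): 111100110111101
Gen 2 (rule 60): 100010101100011
Gen 3 (rule 158): 110110101010110
Gen 4 (rule 225): 011011010101010
Gen 5 (rule 195): 101001000000000
Gen 6 (rule 60): 111101100000000
Gen 7 (rule 158): 111001010000000
Gen 8 (rule 225): 011000100111111
Gen 9 (rule 195): 101011001011111
Gen 10 (rule 60): 111110101110000
Gen 11 (rule 158): 111100101101000
Gen 12 (rule 225): 011100010110011
Gen 13 (rule 195): 101101100010101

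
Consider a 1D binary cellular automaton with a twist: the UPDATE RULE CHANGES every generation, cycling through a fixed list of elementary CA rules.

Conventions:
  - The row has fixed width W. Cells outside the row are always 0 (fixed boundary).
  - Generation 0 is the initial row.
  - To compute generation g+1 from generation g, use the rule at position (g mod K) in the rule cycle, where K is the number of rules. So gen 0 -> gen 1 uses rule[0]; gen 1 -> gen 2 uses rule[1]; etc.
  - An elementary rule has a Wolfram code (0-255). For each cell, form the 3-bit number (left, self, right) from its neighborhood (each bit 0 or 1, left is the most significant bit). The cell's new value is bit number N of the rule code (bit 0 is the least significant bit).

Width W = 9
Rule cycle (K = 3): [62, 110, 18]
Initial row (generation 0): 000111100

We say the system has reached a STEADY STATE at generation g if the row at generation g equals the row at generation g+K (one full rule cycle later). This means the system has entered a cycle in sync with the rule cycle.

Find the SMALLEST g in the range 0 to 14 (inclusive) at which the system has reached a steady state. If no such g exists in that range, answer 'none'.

Gen 0: 000111100
Gen 1 (rule 62): 001100010
Gen 2 (rule 110): 011100110
Gen 3 (rule 18): 100011001
Gen 4 (rule 62): 110110111
Gen 5 (rule 110): 111111101
Gen 6 (rule 18): 000000000
Gen 7 (rule 62): 000000000
Gen 8 (rule 110): 000000000
Gen 9 (rule 18): 000000000
Gen 10 (rule 62): 000000000
Gen 11 (rule 110): 000000000
Gen 12 (rule 18): 000000000
Gen 13 (rule 62): 000000000
Gen 14 (rule 110): 000000000
Gen 15 (rule 18): 000000000
Gen 16 (rule 62): 000000000
Gen 17 (rule 110): 000000000

Answer: 6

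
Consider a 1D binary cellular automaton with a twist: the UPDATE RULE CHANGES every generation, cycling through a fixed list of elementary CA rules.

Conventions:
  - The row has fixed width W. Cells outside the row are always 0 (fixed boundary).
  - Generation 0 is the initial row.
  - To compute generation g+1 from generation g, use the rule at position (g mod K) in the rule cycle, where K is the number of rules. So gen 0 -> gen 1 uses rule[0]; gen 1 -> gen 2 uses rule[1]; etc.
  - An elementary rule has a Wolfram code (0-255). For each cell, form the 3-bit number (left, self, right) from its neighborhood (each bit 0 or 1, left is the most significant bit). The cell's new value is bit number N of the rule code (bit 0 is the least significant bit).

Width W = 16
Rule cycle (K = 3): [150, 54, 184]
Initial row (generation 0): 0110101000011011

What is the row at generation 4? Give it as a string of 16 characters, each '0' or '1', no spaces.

Answer: 1001001001001100

Derivation:
Gen 0: 0110101000011011
Gen 1 (rule 150): 1000101100100000
Gen 2 (rule 54): 1101110011110000
Gen 3 (rule 184): 1011101011101000
Gen 4 (rule 150): 1001001001001100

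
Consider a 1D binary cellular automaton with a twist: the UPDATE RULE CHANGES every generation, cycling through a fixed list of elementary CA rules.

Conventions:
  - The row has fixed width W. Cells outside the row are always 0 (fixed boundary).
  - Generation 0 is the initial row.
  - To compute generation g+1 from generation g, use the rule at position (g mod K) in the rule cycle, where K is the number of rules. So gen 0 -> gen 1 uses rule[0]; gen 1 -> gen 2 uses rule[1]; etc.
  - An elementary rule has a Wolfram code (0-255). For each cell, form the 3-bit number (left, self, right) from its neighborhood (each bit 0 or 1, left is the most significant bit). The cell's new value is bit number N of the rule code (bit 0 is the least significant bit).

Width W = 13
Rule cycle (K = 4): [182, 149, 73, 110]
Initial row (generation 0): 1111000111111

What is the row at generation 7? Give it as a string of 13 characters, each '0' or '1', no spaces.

Gen 0: 1111000111111
Gen 1 (rule 182): 0110101011110
Gen 2 (rule 149): 0000101001101
Gen 3 (rule 73): 1110000001100
Gen 4 (rule 110): 1010000011100
Gen 5 (rule 182): 1111000101010
Gen 6 (rule 149): 0110110101011
Gen 7 (rule 73): 0110110000011

Answer: 0110110000011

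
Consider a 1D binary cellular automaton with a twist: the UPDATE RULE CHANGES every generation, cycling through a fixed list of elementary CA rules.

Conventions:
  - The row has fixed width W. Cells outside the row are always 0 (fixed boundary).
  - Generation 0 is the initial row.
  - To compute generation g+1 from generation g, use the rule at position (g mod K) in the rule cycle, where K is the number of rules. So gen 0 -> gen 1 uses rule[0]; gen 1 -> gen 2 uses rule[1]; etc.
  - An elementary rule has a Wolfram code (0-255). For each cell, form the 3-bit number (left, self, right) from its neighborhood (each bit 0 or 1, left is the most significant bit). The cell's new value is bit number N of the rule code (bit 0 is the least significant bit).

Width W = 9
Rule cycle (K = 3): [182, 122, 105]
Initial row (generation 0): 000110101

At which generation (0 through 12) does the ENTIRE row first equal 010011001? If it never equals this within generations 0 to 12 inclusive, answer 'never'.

Gen 0: 000110101
Gen 1 (rule 182): 001001111
Gen 2 (rule 122): 010111001
Gen 3 (rule 105): 001101000
Gen 4 (rule 182): 010011100
Gen 5 (rule 122): 101110110
Gen 6 (rule 105): 011011110
Gen 7 (rule 182): 100101101
Gen 8 (rule 122): 011011110
Gen 9 (rule 105): 011110010
Gen 10 (rule 182): 101101111
Gen 11 (rule 122): 011111001
Gen 12 (rule 105): 010001000

Answer: never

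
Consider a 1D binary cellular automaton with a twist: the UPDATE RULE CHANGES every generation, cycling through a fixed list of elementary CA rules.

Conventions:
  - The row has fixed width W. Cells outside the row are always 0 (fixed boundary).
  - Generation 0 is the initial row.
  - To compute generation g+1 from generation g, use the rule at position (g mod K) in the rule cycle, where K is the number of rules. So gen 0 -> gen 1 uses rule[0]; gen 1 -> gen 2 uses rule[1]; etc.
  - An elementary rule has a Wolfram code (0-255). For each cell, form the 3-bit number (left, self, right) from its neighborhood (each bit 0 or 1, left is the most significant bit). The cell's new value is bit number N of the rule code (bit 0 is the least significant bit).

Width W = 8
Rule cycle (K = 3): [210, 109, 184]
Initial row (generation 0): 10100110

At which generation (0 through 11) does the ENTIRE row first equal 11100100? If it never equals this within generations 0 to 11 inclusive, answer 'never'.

Answer: never

Derivation:
Gen 0: 10100110
Gen 1 (rule 210): 00011011
Gen 2 (rule 109): 11011111
Gen 3 (rule 184): 10111110
Gen 4 (rule 210): 00011111
Gen 5 (rule 109): 11010001
Gen 6 (rule 184): 10101000
Gen 7 (rule 210): 00000100
Gen 8 (rule 109): 11110101
Gen 9 (rule 184): 11101010
Gen 10 (rule 210): 01100001
Gen 11 (rule 109): 01101101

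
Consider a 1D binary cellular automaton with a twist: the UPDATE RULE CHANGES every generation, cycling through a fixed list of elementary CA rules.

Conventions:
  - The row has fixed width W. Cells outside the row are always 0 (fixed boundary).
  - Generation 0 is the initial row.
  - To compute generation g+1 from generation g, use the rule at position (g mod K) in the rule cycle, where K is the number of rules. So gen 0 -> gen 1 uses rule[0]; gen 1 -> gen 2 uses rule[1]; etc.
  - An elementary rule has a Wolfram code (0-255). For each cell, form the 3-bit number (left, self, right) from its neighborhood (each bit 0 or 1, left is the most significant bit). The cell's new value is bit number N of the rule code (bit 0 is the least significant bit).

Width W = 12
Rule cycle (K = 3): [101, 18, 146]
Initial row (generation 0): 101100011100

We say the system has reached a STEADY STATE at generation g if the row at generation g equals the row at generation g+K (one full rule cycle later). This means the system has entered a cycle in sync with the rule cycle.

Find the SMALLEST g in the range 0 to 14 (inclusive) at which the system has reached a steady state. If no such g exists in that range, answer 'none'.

Answer: 5

Derivation:
Gen 0: 101100011100
Gen 1 (rule 101): 110101000101
Gen 2 (rule 18): 000000101000
Gen 3 (rule 146): 000001000100
Gen 4 (rule 101): 111101010101
Gen 5 (rule 18): 000000000000
Gen 6 (rule 146): 000000000000
Gen 7 (rule 101): 111111111111
Gen 8 (rule 18): 000000000000
Gen 9 (rule 146): 000000000000
Gen 10 (rule 101): 111111111111
Gen 11 (rule 18): 000000000000
Gen 12 (rule 146): 000000000000
Gen 13 (rule 101): 111111111111
Gen 14 (rule 18): 000000000000
Gen 15 (rule 146): 000000000000
Gen 16 (rule 101): 111111111111
Gen 17 (rule 18): 000000000000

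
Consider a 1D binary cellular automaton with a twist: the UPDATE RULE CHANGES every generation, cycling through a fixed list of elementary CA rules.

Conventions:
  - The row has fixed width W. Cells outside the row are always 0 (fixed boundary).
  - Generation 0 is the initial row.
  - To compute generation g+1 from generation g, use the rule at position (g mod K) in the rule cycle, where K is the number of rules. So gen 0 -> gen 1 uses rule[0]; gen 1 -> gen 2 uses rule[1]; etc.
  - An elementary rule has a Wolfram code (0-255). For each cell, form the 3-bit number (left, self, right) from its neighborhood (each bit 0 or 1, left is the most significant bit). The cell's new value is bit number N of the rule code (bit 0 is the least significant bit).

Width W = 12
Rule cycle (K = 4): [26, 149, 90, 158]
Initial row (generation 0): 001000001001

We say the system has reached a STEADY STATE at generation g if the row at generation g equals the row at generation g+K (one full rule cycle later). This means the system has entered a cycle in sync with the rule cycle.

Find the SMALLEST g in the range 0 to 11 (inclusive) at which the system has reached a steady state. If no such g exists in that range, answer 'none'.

Gen 0: 001000001001
Gen 1 (rule 26): 010100010110
Gen 2 (rule 149): 010111010001
Gen 3 (rule 90): 100101001010
Gen 4 (rule 158): 111101111011
Gen 5 (rule 26): 100001000010
Gen 6 (rule 149): 111101111011
Gen 7 (rule 90): 100101001011
Gen 8 (rule 158): 111101111010
Gen 9 (rule 26): 100001000001
Gen 10 (rule 149): 111101111101
Gen 11 (rule 90): 100101000100
Gen 12 (rule 158): 111101101110
Gen 13 (rule 26): 100001001001
Gen 14 (rule 149): 111101101101
Gen 15 (rule 90): 100101101100

Answer: none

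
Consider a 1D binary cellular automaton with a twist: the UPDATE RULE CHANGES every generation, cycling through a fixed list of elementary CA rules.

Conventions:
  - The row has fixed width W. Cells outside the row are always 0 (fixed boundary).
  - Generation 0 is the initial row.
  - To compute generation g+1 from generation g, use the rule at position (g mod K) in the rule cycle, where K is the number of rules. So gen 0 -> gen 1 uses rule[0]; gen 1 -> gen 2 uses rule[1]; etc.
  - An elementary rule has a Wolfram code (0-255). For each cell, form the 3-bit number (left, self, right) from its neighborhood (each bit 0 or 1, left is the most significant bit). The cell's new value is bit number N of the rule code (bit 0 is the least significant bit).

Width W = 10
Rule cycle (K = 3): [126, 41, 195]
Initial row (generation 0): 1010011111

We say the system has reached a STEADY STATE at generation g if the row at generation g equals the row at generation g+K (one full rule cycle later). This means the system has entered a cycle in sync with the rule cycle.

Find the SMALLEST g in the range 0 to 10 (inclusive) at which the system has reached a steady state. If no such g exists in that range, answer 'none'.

Gen 0: 1010011111
Gen 1 (rule 126): 1111110001
Gen 2 (rule 41): 1000000100
Gen 3 (rule 195): 0011111001
Gen 4 (rule 126): 0110001111
Gen 5 (rule 41): 0100101000
Gen 6 (rule 195): 1001000011
Gen 7 (rule 126): 1111100111
Gen 8 (rule 41): 1000000100
Gen 9 (rule 195): 0011111001
Gen 10 (rule 126): 0110001111
Gen 11 (rule 41): 0100101000
Gen 12 (rule 195): 1001000011
Gen 13 (rule 126): 1111100111

Answer: none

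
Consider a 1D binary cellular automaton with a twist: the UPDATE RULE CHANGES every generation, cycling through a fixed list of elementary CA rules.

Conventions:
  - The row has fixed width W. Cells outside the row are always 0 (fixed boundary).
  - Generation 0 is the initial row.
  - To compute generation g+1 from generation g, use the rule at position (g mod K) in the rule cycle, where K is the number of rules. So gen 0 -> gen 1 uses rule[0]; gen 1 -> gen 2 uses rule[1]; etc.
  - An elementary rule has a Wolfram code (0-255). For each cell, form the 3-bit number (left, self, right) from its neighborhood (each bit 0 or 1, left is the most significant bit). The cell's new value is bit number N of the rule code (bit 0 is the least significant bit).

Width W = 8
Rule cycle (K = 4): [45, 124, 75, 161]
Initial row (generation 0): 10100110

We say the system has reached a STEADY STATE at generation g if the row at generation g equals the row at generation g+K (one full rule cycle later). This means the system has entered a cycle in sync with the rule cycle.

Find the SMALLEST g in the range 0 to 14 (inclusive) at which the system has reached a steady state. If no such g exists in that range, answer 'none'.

Gen 0: 10100110
Gen 1 (rule 45): 11100100
Gen 2 (rule 124): 10110110
Gen 3 (rule 75): 00110110
Gen 4 (rule 161): 10001000
Gen 5 (rule 45): 10101011
Gen 6 (rule 124): 11111111
Gen 7 (rule 75): 10000001
Gen 8 (rule 161): 00111100
Gen 9 (rule 45): 10100001
Gen 10 (rule 124): 11110001
Gen 11 (rule 75): 10010110
Gen 12 (rule 161): 00001000
Gen 13 (rule 45): 11101011
Gen 14 (rule 124): 10111111
Gen 15 (rule 75): 00100001
Gen 16 (rule 161): 10001100
Gen 17 (rule 45): 10101001
Gen 18 (rule 124): 11111101

Answer: none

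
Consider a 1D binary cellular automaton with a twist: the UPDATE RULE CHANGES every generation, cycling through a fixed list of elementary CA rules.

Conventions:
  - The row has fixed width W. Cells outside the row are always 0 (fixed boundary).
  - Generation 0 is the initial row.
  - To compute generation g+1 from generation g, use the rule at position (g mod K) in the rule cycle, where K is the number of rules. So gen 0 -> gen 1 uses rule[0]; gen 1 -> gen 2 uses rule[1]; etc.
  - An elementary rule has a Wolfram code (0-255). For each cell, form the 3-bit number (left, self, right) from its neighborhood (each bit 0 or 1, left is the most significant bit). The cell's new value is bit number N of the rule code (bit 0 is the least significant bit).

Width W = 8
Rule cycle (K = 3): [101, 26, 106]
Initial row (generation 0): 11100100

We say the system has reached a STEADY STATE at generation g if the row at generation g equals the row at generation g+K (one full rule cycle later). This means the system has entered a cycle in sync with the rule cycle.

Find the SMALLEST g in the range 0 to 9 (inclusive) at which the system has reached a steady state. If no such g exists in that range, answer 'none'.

Gen 0: 11100100
Gen 1 (rule 101): 00100101
Gen 2 (rule 26): 01011000
Gen 3 (rule 106): 10111000
Gen 4 (rule 101): 11001011
Gen 5 (rule 26): 10110010
Gen 6 (rule 106): 01110100
Gen 7 (rule 101): 00011101
Gen 8 (rule 26): 00110000
Gen 9 (rule 106): 01110000
Gen 10 (rule 101): 00010111
Gen 11 (rule 26): 00100100
Gen 12 (rule 106): 01001000

Answer: none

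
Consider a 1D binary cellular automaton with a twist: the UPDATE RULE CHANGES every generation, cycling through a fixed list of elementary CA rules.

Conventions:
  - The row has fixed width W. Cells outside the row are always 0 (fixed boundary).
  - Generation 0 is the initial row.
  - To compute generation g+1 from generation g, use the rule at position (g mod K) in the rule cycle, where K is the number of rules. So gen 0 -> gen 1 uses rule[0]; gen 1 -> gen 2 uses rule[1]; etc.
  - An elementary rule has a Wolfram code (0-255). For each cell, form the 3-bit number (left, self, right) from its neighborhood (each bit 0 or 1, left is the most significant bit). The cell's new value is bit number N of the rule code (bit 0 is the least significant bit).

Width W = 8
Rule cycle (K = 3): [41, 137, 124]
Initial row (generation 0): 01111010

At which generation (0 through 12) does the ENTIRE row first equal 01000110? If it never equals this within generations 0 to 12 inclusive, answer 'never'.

Gen 0: 01111010
Gen 1 (rule 41): 01000100
Gen 2 (rule 137): 00010001
Gen 3 (rule 124): 00011001
Gen 4 (rule 41): 11010000
Gen 5 (rule 137): 10000111
Gen 6 (rule 124): 11000101
Gen 7 (rule 41): 10010010
Gen 8 (rule 137): 00000000
Gen 9 (rule 124): 00000000
Gen 10 (rule 41): 11111111
Gen 11 (rule 137): 11111110
Gen 12 (rule 124): 10000011

Answer: never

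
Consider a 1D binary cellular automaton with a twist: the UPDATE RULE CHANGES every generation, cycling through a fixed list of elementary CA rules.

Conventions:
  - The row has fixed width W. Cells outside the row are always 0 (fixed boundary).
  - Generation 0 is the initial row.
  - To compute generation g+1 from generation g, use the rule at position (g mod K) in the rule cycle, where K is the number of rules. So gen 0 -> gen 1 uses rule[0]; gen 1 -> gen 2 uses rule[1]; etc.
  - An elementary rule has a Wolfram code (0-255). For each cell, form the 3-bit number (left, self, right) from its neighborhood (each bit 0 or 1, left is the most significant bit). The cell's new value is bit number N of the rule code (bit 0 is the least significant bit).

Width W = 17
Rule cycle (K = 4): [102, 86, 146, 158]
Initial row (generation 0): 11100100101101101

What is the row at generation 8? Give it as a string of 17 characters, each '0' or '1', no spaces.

Answer: 11111100110101100

Derivation:
Gen 0: 11100100101101101
Gen 1 (rule 102): 00101101110110111
Gen 2 (rule 86): 01100100010010001
Gen 3 (rule 146): 10011010101101010
Gen 4 (rule 158): 11110010101001011
Gen 5 (rule 102): 00010111111011101
Gen 6 (rule 86): 00110000001000101
Gen 7 (rule 146): 01001000010101000
Gen 8 (rule 158): 11111100110101100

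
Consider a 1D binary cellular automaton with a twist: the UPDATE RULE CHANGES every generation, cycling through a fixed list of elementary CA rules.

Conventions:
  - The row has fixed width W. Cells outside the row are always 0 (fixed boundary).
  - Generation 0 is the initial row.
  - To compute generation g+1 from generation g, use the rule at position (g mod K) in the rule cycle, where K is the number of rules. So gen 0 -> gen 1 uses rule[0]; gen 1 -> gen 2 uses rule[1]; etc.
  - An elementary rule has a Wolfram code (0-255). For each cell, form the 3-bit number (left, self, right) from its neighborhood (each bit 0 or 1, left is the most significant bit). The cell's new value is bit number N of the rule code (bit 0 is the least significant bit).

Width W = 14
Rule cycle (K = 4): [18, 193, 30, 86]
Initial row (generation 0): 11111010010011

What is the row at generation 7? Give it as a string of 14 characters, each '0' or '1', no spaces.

Gen 0: 11111010010011
Gen 1 (rule 18): 00000001101100
Gen 2 (rule 193): 11111100100101
Gen 3 (rule 30): 10000011111101
Gen 4 (rule 86): 11000100000101
Gen 5 (rule 18): 00101010001000
Gen 6 (rule 193): 10000000100011
Gen 7 (rule 30): 11000001110110

Answer: 11000001110110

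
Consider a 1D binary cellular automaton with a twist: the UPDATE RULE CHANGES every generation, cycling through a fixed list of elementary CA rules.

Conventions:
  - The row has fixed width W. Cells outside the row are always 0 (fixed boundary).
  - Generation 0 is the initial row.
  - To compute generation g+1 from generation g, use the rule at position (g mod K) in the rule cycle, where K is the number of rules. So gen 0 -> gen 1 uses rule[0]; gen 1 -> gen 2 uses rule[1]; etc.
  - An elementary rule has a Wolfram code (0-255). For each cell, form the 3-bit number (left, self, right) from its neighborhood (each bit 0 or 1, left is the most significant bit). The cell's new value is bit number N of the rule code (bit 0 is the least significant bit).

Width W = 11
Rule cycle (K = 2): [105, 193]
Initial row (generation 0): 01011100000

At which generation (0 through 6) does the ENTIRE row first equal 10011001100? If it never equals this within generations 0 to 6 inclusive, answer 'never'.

Answer: never

Derivation:
Gen 0: 01011100000
Gen 1 (rule 105): 00110101111
Gen 2 (rule 193): 10010000111
Gen 3 (rule 105): 00000110101
Gen 4 (rule 193): 11110010000
Gen 5 (rule 105): 10010000111
Gen 6 (rule 193): 00000110011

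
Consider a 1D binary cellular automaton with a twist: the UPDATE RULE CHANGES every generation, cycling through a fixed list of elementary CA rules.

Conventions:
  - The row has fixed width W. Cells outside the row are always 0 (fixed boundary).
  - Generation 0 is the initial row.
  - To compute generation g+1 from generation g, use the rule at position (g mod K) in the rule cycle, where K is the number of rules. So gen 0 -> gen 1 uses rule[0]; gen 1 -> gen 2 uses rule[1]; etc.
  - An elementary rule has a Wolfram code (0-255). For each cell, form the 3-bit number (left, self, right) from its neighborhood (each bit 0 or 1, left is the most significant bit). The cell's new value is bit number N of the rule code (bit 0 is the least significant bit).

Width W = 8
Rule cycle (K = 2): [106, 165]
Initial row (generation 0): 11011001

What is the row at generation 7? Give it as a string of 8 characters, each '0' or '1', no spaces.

Gen 0: 11011001
Gen 1 (rule 106): 11111010
Gen 2 (rule 165): 01110110
Gen 3 (rule 106): 11011110
Gen 4 (rule 165): 00101100
Gen 5 (rule 106): 01011100
Gen 6 (rule 165): 01101001
Gen 7 (rule 106): 11110010

Answer: 11110010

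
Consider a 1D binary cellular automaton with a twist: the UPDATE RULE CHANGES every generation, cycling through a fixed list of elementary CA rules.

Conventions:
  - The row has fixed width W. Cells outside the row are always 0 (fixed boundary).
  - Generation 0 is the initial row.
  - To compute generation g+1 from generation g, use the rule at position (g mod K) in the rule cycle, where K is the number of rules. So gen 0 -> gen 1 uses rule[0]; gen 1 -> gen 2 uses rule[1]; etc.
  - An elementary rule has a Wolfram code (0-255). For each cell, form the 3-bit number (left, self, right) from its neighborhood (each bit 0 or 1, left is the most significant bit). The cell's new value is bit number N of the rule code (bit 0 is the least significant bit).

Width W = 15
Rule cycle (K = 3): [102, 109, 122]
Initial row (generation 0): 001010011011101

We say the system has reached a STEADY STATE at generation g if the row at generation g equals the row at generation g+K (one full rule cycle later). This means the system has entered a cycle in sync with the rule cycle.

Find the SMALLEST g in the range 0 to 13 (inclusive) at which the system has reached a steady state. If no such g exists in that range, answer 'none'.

Answer: none

Derivation:
Gen 0: 001010011011101
Gen 1 (rule 102): 011110101100111
Gen 2 (rule 109): 010011111100101
Gen 3 (rule 122): 101110000111010
Gen 4 (rule 102): 110010001001110
Gen 5 (rule 109): 110010101001010
Gen 6 (rule 122): 111101010110101
Gen 7 (rule 102): 000111111011111
Gen 8 (rule 109): 110100001110001
Gen 9 (rule 122): 111010011011010
Gen 10 (rule 102): 001110101101110
Gen 11 (rule 109): 101011111111010
Gen 12 (rule 122): 010110000001101
Gen 13 (rule 102): 111010000010111
Gen 14 (rule 109): 101110111011101
Gen 15 (rule 122): 011011101110110
Gen 16 (rule 102): 101100110011010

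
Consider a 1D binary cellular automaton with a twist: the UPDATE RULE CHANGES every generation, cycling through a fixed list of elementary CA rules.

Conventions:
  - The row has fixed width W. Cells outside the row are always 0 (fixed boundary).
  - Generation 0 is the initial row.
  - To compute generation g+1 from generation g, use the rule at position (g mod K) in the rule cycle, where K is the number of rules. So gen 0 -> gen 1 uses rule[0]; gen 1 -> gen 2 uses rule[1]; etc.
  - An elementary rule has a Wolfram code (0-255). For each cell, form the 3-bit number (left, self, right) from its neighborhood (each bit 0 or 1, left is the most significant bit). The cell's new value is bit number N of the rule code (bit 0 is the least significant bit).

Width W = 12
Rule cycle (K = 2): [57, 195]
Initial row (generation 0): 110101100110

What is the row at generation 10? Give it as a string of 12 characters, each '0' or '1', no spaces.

Gen 0: 110101100110
Gen 1 (rule 57): 101011010101
Gen 2 (rule 195): 000001000000
Gen 3 (rule 57): 111100111111
Gen 4 (rule 195): 011101011111
Gen 5 (rule 57): 010010110000
Gen 6 (rule 195): 100100010111
Gen 7 (rule 57): 010011001100
Gen 8 (rule 195): 100101010101
Gen 9 (rule 57): 010010101010
Gen 10 (rule 195): 100100000000

Answer: 100100000000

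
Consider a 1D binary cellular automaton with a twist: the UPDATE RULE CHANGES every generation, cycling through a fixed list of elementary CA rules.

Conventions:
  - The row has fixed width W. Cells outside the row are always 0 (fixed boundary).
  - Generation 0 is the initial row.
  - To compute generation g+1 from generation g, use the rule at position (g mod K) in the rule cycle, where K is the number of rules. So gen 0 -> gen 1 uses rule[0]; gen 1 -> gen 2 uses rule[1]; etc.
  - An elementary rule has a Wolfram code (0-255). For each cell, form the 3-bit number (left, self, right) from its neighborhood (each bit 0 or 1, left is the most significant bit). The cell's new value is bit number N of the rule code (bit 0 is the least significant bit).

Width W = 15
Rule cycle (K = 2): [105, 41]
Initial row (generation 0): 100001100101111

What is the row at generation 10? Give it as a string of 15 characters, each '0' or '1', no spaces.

Answer: 110011010101010

Derivation:
Gen 0: 100001100101111
Gen 1 (rule 105): 001101100011001
Gen 2 (rule 41): 101011001010000
Gen 3 (rule 105): 010111000100111
Gen 4 (rule 41): 001100010000100
Gen 5 (rule 105): 101101000110001
Gen 6 (rule 41): 011010010100100
Gen 7 (rule 105): 011100001000001
Gen 8 (rule 41): 010001100011100
Gen 9 (rule 105): 000101101010101
Gen 10 (rule 41): 110011010101010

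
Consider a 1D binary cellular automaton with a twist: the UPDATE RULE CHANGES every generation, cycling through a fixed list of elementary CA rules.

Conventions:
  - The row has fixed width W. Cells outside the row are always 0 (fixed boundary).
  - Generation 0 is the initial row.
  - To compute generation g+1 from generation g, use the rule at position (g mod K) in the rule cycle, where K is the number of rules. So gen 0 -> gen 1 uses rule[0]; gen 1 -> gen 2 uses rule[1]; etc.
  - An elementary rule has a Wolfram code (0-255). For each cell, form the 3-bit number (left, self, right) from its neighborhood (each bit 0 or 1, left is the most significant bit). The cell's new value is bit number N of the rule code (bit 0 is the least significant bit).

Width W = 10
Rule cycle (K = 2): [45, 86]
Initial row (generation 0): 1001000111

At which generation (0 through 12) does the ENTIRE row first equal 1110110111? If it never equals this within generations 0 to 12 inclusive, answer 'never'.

Answer: never

Derivation:
Gen 0: 1001000111
Gen 1 (rule 45): 1001010100
Gen 2 (rule 86): 1111010110
Gen 3 (rule 45): 1000111100
Gen 4 (rule 86): 1101000110
Gen 5 (rule 45): 1011010100
Gen 6 (rule 86): 1001010110
Gen 7 (rule 45): 1001111100
Gen 8 (rule 86): 1110000110
Gen 9 (rule 45): 1000110100
Gen 10 (rule 86): 1101010110
Gen 11 (rule 45): 1011111100
Gen 12 (rule 86): 1000000110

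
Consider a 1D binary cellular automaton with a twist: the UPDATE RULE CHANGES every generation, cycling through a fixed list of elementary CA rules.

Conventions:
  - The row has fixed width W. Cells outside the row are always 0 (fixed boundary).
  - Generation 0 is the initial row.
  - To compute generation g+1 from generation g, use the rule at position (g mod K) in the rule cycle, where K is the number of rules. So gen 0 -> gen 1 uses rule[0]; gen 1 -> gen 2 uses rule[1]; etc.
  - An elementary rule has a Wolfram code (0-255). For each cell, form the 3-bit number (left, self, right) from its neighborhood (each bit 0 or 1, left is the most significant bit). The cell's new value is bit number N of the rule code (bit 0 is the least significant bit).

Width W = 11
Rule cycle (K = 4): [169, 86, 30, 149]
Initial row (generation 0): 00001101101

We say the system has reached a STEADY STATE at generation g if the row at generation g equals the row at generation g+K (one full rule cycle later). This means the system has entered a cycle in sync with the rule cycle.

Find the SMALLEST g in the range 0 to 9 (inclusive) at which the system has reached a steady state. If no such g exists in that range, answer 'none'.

Gen 0: 00001101101
Gen 1 (rule 169): 11101011010
Gen 2 (rule 86): 00101001011
Gen 3 (rule 30): 01101111010
Gen 4 (rule 149): 00000110011
Gen 5 (rule 169): 11110100010
Gen 6 (rule 86): 00010110111
Gen 7 (rule 30): 00110100100
Gen 8 (rule 149): 10000110111
Gen 9 (rule 169): 00110101110
Gen 10 (rule 86): 01010100011
Gen 11 (rule 30): 11010110110
Gen 12 (rule 149): 00010000001
Gen 13 (rule 169): 11000111100

Answer: none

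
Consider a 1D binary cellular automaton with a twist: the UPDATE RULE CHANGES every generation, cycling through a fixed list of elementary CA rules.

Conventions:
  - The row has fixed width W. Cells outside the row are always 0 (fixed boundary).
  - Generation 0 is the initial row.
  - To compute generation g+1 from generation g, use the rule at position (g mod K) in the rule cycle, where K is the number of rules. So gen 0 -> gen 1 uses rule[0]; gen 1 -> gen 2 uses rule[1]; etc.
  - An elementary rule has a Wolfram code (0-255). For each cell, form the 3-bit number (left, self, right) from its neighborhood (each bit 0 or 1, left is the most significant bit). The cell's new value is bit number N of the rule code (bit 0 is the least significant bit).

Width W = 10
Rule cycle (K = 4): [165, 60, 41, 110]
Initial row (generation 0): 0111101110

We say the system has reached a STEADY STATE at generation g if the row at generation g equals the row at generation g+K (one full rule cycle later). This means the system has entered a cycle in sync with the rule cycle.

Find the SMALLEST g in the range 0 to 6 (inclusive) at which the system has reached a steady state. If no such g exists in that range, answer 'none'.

Gen 0: 0111101110
Gen 1 (rule 165): 0011010100
Gen 2 (rule 60): 0010111110
Gen 3 (rule 41): 1001100000
Gen 4 (rule 110): 1011100000
Gen 5 (rule 165): 1101001111
Gen 6 (rule 60): 1011101000
Gen 7 (rule 41): 0110010011
Gen 8 (rule 110): 1110110111
Gen 9 (rule 165): 0101001010
Gen 10 (rule 60): 0111101111

Answer: none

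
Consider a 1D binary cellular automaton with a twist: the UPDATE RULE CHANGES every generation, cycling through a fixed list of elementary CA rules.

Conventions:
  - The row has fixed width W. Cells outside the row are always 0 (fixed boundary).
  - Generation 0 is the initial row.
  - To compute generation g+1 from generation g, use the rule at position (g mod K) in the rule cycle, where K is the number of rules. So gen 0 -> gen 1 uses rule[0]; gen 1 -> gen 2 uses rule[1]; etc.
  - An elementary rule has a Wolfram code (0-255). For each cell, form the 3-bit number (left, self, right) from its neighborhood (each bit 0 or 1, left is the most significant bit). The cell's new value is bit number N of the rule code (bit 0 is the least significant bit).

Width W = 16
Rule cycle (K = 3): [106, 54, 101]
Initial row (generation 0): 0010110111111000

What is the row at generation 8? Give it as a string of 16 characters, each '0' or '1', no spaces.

Gen 0: 0010110111111000
Gen 1 (rule 106): 0101111100001000
Gen 2 (rule 54): 1110000010011100
Gen 3 (rule 101): 0010111010000101
Gen 4 (rule 106): 0101101100001010
Gen 5 (rule 54): 1110010010011111
Gen 6 (rule 101): 0010010010000001
Gen 7 (rule 106): 0100100100000010
Gen 8 (rule 54): 1111111110000111

Answer: 1111111110000111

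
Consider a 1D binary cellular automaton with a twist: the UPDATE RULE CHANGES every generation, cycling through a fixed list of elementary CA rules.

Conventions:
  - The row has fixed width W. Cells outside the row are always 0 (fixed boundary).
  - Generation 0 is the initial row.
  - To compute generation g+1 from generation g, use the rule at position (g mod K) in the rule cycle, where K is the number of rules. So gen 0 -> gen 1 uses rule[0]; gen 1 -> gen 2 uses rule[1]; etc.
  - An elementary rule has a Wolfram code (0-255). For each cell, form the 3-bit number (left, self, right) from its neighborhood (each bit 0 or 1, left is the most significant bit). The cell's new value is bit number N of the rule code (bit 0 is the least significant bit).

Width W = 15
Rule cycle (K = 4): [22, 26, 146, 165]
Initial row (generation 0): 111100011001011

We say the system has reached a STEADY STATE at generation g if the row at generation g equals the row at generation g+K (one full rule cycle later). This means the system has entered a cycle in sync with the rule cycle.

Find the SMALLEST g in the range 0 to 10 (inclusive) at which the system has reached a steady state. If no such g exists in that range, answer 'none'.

Answer: none

Derivation:
Gen 0: 111100011001011
Gen 1 (rule 22): 000010100111000
Gen 2 (rule 26): 000100011100100
Gen 3 (rule 146): 001010101011010
Gen 4 (rule 165): 101111111100110
Gen 5 (rule 22): 100000000011001
Gen 6 (rule 26): 010000000110110
Gen 7 (rule 146): 101000001000001
Gen 8 (rule 165): 111011101011101
Gen 9 (rule 22): 000000001000001
Gen 10 (rule 26): 000000010100010
Gen 11 (rule 146): 000000100010101
Gen 12 (rule 165): 111110101011111
Gen 13 (rule 22): 000000101000000
Gen 14 (rule 26): 000001000100000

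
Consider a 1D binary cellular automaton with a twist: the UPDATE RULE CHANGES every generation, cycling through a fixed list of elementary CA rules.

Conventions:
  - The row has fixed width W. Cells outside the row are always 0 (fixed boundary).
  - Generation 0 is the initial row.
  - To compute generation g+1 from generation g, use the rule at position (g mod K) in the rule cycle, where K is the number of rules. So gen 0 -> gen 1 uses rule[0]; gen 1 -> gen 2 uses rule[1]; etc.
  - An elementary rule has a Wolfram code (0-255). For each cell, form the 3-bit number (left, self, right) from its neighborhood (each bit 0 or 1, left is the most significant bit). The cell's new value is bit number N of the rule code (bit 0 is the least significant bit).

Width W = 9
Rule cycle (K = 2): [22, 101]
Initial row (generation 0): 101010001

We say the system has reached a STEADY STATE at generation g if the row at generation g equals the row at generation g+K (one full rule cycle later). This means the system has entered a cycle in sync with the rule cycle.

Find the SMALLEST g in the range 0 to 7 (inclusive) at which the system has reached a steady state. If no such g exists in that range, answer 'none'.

Gen 0: 101010001
Gen 1 (rule 22): 101011011
Gen 2 (rule 101): 111101101
Gen 3 (rule 22): 000000001
Gen 4 (rule 101): 111111101
Gen 5 (rule 22): 000000001
Gen 6 (rule 101): 111111101
Gen 7 (rule 22): 000000001
Gen 8 (rule 101): 111111101
Gen 9 (rule 22): 000000001

Answer: 3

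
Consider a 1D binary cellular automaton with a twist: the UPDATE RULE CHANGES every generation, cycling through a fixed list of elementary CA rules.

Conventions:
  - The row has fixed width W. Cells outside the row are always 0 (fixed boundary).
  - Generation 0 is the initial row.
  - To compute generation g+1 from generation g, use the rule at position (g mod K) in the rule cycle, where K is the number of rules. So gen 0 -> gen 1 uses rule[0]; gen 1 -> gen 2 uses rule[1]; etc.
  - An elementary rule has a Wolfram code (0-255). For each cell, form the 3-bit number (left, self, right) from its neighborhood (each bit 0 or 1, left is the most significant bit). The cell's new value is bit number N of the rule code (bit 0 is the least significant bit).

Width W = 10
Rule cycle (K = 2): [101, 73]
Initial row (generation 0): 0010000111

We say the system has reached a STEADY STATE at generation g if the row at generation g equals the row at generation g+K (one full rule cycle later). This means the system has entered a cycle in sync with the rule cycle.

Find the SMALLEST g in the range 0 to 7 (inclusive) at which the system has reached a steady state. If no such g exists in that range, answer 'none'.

Gen 0: 0010000111
Gen 1 (rule 101): 1010110001
Gen 2 (rule 73): 0000110100
Gen 3 (rule 101): 1110011101
Gen 4 (rule 73): 1010010100
Gen 5 (rule 101): 1110011101
Gen 6 (rule 73): 1010010100
Gen 7 (rule 101): 1110011101
Gen 8 (rule 73): 1010010100
Gen 9 (rule 101): 1110011101

Answer: 3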